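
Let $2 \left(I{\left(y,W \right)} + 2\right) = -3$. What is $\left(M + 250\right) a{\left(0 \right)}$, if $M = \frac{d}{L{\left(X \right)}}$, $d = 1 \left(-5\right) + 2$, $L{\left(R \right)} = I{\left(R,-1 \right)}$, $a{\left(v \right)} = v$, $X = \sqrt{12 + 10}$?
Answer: $0$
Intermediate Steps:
$X = \sqrt{22} \approx 4.6904$
$I{\left(y,W \right)} = - \frac{7}{2}$ ($I{\left(y,W \right)} = -2 + \frac{1}{2} \left(-3\right) = -2 - \frac{3}{2} = - \frac{7}{2}$)
$L{\left(R \right)} = - \frac{7}{2}$
$d = -3$ ($d = -5 + 2 = -3$)
$M = \frac{6}{7}$ ($M = - \frac{3}{- \frac{7}{2}} = \left(-3\right) \left(- \frac{2}{7}\right) = \frac{6}{7} \approx 0.85714$)
$\left(M + 250\right) a{\left(0 \right)} = \left(\frac{6}{7} + 250\right) 0 = \frac{1756}{7} \cdot 0 = 0$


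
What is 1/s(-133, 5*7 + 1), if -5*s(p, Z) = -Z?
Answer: 5/36 ≈ 0.13889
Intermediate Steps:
s(p, Z) = Z/5 (s(p, Z) = -(-1)*Z/5 = Z/5)
1/s(-133, 5*7 + 1) = 1/((5*7 + 1)/5) = 1/((35 + 1)/5) = 1/((⅕)*36) = 1/(36/5) = 5/36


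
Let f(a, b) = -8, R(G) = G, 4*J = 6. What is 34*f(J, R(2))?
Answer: -272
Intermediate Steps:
J = 3/2 (J = (¼)*6 = 3/2 ≈ 1.5000)
34*f(J, R(2)) = 34*(-8) = -272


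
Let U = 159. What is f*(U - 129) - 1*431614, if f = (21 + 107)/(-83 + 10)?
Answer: -31511662/73 ≈ -4.3167e+5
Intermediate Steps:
f = -128/73 (f = 128/(-73) = 128*(-1/73) = -128/73 ≈ -1.7534)
f*(U - 129) - 1*431614 = -128*(159 - 129)/73 - 1*431614 = -128/73*30 - 431614 = -3840/73 - 431614 = -31511662/73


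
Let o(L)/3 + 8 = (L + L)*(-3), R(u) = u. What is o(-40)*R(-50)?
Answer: -34800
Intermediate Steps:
o(L) = -24 - 18*L (o(L) = -24 + 3*((L + L)*(-3)) = -24 + 3*((2*L)*(-3)) = -24 + 3*(-6*L) = -24 - 18*L)
o(-40)*R(-50) = (-24 - 18*(-40))*(-50) = (-24 + 720)*(-50) = 696*(-50) = -34800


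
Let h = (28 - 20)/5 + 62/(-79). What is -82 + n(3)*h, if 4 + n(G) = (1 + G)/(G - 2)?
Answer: -82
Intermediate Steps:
h = 322/395 (h = 8*(⅕) + 62*(-1/79) = 8/5 - 62/79 = 322/395 ≈ 0.81519)
n(G) = -4 + (1 + G)/(-2 + G) (n(G) = -4 + (1 + G)/(G - 2) = -4 + (1 + G)/(-2 + G))
-82 + n(3)*h = -82 + (3*(3 - 1*3)/(-2 + 3))*(322/395) = -82 + (3*(3 - 3)/1)*(322/395) = -82 + (3*1*0)*(322/395) = -82 + 0*(322/395) = -82 + 0 = -82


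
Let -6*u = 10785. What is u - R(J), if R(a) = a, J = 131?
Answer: -3857/2 ≈ -1928.5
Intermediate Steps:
u = -3595/2 (u = -⅙*10785 = -3595/2 ≈ -1797.5)
u - R(J) = -3595/2 - 1*131 = -3595/2 - 131 = -3857/2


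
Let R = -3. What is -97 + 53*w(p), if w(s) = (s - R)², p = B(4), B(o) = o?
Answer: 2500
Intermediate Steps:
p = 4
w(s) = (3 + s)² (w(s) = (s - 1*(-3))² = (s + 3)² = (3 + s)²)
-97 + 53*w(p) = -97 + 53*(3 + 4)² = -97 + 53*7² = -97 + 53*49 = -97 + 2597 = 2500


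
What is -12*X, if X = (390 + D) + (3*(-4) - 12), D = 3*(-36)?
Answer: -3096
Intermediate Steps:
D = -108
X = 258 (X = (390 - 108) + (3*(-4) - 12) = 282 + (-12 - 12) = 282 - 24 = 258)
-12*X = -12*258 = -3096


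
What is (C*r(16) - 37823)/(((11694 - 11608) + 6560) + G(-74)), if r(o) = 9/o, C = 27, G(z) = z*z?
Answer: -604925/193952 ≈ -3.1189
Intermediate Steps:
G(z) = z²
(C*r(16) - 37823)/(((11694 - 11608) + 6560) + G(-74)) = (27*(9/16) - 37823)/(((11694 - 11608) + 6560) + (-74)²) = (27*(9*(1/16)) - 37823)/((86 + 6560) + 5476) = (27*(9/16) - 37823)/(6646 + 5476) = (243/16 - 37823)/12122 = -604925/16*1/12122 = -604925/193952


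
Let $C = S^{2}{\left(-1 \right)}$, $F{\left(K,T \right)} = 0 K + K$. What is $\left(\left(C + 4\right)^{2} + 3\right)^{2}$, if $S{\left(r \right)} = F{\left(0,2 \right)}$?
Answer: $361$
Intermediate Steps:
$F{\left(K,T \right)} = K$ ($F{\left(K,T \right)} = 0 + K = K$)
$S{\left(r \right)} = 0$
$C = 0$ ($C = 0^{2} = 0$)
$\left(\left(C + 4\right)^{2} + 3\right)^{2} = \left(\left(0 + 4\right)^{2} + 3\right)^{2} = \left(4^{2} + 3\right)^{2} = \left(16 + 3\right)^{2} = 19^{2} = 361$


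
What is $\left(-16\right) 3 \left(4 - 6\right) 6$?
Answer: $576$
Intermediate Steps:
$\left(-16\right) 3 \left(4 - 6\right) 6 = - 48 \left(4 - 6\right) 6 = - 48 \left(\left(-2\right) 6\right) = \left(-48\right) \left(-12\right) = 576$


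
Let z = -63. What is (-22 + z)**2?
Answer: 7225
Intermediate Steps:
(-22 + z)**2 = (-22 - 63)**2 = (-85)**2 = 7225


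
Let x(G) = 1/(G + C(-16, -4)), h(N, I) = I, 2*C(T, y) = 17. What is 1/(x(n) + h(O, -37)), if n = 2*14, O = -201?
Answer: -73/2699 ≈ -0.027047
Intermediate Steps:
C(T, y) = 17/2 (C(T, y) = (1/2)*17 = 17/2)
n = 28
x(G) = 1/(17/2 + G) (x(G) = 1/(G + 17/2) = 1/(17/2 + G))
1/(x(n) + h(O, -37)) = 1/(2/(17 + 2*28) - 37) = 1/(2/(17 + 56) - 37) = 1/(2/73 - 37) = 1/(-2699/73) = -73/2699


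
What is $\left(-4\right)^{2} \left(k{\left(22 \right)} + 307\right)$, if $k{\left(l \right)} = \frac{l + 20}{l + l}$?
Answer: $\frac{54200}{11} \approx 4927.3$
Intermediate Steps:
$k{\left(l \right)} = \frac{20 + l}{2 l}$
$\left(-4\right)^{2} \left(k{\left(22 \right)} + 307\right) = \left(-4\right)^{2} \left(\frac{20 + 22}{2 \cdot 22} + 307\right) = 16 \left(\frac{1}{2} \cdot \frac{1}{22} \cdot 42 + 307\right) = 16 \left(\frac{21}{22} + 307\right) = 16 \cdot \frac{6775}{22} = \frac{54200}{11}$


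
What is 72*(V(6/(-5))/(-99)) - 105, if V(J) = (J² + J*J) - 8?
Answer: -27851/275 ≈ -101.28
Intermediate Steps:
V(J) = -8 + 2*J² (V(J) = (J² + J²) - 8 = 2*J² - 8 = -8 + 2*J²)
72*(V(6/(-5))/(-99)) - 105 = 72*((-8 + 2*(6/(-5))²)/(-99)) - 105 = 72*((-8 + 2*(6*(-⅕))²)*(-1/99)) - 105 = 72*((-8 + 2*(-6/5)²)*(-1/99)) - 105 = 72*((-8 + 2*(36/25))*(-1/99)) - 105 = 72*((-8 + 72/25)*(-1/99)) - 105 = 72*(-128/25*(-1/99)) - 105 = 72*(128/2475) - 105 = 1024/275 - 105 = -27851/275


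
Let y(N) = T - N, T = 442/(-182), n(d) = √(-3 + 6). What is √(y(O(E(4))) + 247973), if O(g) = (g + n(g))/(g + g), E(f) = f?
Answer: √(194408536 - 98*√3)/28 ≈ 497.97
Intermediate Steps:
n(d) = √3
O(g) = (g + √3)/(2*g) (O(g) = (g + √3)/(g + g) = (g + √3)/((2*g)) = (g + √3)*(1/(2*g)) = (g + √3)/(2*g))
T = -17/7 (T = 442*(-1/182) = -17/7 ≈ -2.4286)
y(N) = -17/7 - N
√(y(O(E(4))) + 247973) = √((-17/7 - (4 + √3)/(2*4)) + 247973) = √((-17/7 - (½ + √3/8)) + 247973) = √((-17/7 + (-½ - √3/8)) + 247973) = √((-41/14 - √3/8) + 247973) = √(3471581/14 - √3/8)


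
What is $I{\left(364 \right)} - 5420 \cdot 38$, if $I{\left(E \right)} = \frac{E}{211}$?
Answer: $- \frac{43457196}{211} \approx -2.0596 \cdot 10^{5}$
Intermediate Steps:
$I{\left(E \right)} = \frac{E}{211}$ ($I{\left(E \right)} = E \frac{1}{211} = \frac{E}{211}$)
$I{\left(364 \right)} - 5420 \cdot 38 = \frac{1}{211} \cdot 364 - 5420 \cdot 38 = \frac{364}{211} - 205960 = - \frac{43457196}{211}$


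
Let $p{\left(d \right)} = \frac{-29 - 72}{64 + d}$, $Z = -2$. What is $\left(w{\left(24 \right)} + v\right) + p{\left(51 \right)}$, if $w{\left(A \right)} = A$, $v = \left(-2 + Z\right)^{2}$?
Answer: $\frac{4499}{115} \approx 39.122$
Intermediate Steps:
$v = 16$ ($v = \left(-2 - 2\right)^{2} = \left(-4\right)^{2} = 16$)
$p{\left(d \right)} = - \frac{101}{64 + d}$
$\left(w{\left(24 \right)} + v\right) + p{\left(51 \right)} = \left(24 + 16\right) - \frac{101}{64 + 51} = 40 - \frac{101}{115} = \frac{4499}{115}$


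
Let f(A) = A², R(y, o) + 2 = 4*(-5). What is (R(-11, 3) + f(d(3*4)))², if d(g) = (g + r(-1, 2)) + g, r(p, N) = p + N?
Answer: 363609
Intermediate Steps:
r(p, N) = N + p
R(y, o) = -22 (R(y, o) = -2 + 4*(-5) = -2 - 20 = -22)
d(g) = 1 + 2*g (d(g) = (g + (2 - 1)) + g = (g + 1) + g = (1 + g) + g = 1 + 2*g)
(R(-11, 3) + f(d(3*4)))² = (-22 + (1 + 2*(3*4))²)² = (-22 + (1 + 2*12)²)² = (-22 + (1 + 24)²)² = (-22 + 25²)² = (-22 + 625)² = 603² = 363609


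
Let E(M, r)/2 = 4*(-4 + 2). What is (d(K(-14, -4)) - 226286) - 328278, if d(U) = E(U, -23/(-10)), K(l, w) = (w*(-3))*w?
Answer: -554580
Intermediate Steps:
K(l, w) = -3*w² (K(l, w) = (-3*w)*w = -3*w²)
E(M, r) = -16 (E(M, r) = 2*(4*(-4 + 2)) = 2*(4*(-2)) = 2*(-8) = -16)
d(U) = -16
(d(K(-14, -4)) - 226286) - 328278 = (-16 - 226286) - 328278 = -226302 - 328278 = -554580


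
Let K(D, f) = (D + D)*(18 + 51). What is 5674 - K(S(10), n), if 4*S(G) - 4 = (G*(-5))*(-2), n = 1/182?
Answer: 2086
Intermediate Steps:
n = 1/182 ≈ 0.0054945
S(G) = 1 + 5*G/2 (S(G) = 1 + ((G*(-5))*(-2))/4 = 1 + (-5*G*(-2))/4 = 1 + (10*G)/4 = 1 + 5*G/2)
K(D, f) = 138*D (K(D, f) = (2*D)*69 = 138*D)
5674 - K(S(10), n) = 5674 - 138*(1 + (5/2)*10) = 5674 - 138*(1 + 25) = 5674 - 138*26 = 5674 - 1*3588 = 5674 - 3588 = 2086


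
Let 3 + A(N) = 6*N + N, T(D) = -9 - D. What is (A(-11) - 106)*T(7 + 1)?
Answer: 3162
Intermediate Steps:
A(N) = -3 + 7*N (A(N) = -3 + (6*N + N) = -3 + 7*N)
(A(-11) - 106)*T(7 + 1) = ((-3 + 7*(-11)) - 106)*(-9 - (7 + 1)) = ((-3 - 77) - 106)*(-9 - 1*8) = (-80 - 106)*(-9 - 8) = -186*(-17) = 3162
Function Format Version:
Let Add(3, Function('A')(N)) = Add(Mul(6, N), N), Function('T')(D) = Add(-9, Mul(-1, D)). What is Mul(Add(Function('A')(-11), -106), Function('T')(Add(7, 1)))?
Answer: 3162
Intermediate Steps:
Function('A')(N) = Add(-3, Mul(7, N)) (Function('A')(N) = Add(-3, Add(Mul(6, N), N)) = Add(-3, Mul(7, N)))
Mul(Add(Function('A')(-11), -106), Function('T')(Add(7, 1))) = Mul(Add(Add(-3, Mul(7, -11)), -106), Add(-9, Mul(-1, Add(7, 1)))) = Mul(Add(Add(-3, -77), -106), Add(-9, Mul(-1, 8))) = Mul(Add(-80, -106), Add(-9, -8)) = Mul(-186, -17) = 3162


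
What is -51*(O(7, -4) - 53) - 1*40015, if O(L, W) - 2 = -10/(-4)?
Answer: -75083/2 ≈ -37542.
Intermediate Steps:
O(L, W) = 9/2 (O(L, W) = 2 - 10/(-4) = 2 - 10*(-1/4) = 2 + 5/2 = 9/2)
-51*(O(7, -4) - 53) - 1*40015 = -51*(9/2 - 53) - 1*40015 = -51*(-97/2) - 40015 = 4947/2 - 40015 = -75083/2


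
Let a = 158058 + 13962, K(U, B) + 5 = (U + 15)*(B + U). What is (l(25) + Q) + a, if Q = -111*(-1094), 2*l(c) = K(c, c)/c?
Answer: 2934939/10 ≈ 2.9349e+5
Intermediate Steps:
K(U, B) = -5 + (15 + U)*(B + U) (K(U, B) = -5 + (U + 15)*(B + U) = -5 + (15 + U)*(B + U))
l(c) = (-5 + 2*c² + 30*c)/(2*c) (l(c) = ((-5 + c² + 15*c + 15*c + c*c)/c)/2 = ((-5 + c² + 15*c + 15*c + c²)/c)/2 = ((-5 + 2*c² + 30*c)/c)/2 = (-5 + 2*c² + 30*c)/(2*c))
Q = 121434
a = 172020
(l(25) + Q) + a = ((15 + 25 - 5/2/25) + 121434) + 172020 = ((15 + 25 - 5/2*1/25) + 121434) + 172020 = ((15 + 25 - ⅒) + 121434) + 172020 = (399/10 + 121434) + 172020 = 1214739/10 + 172020 = 2934939/10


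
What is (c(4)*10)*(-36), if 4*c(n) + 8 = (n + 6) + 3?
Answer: -450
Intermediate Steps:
c(n) = ¼ + n/4 (c(n) = -2 + ((n + 6) + 3)/4 = -2 + ((6 + n) + 3)/4 = -2 + (9 + n)/4 = -2 + (9/4 + n/4) = ¼ + n/4)
(c(4)*10)*(-36) = ((¼ + (¼)*4)*10)*(-36) = ((¼ + 1)*10)*(-36) = ((5/4)*10)*(-36) = (25/2)*(-36) = -450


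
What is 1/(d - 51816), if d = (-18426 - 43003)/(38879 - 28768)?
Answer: -10111/523973005 ≈ -1.9297e-5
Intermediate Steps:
d = -61429/10111 ≈ -6.0755
1/(d - 51816) = 1/(-61429/10111 - 51816) = 1/(-523973005/10111) = -10111/523973005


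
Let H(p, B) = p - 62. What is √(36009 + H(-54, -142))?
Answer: √35893 ≈ 189.45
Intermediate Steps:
H(p, B) = -62 + p
√(36009 + H(-54, -142)) = √(36009 + (-62 - 54)) = √(36009 - 116) = √35893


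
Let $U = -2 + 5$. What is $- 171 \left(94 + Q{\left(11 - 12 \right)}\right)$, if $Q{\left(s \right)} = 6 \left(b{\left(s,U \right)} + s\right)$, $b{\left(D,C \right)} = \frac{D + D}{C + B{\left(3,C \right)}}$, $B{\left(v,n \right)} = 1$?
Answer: $-14535$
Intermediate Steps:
$U = 3$
$b{\left(D,C \right)} = \frac{2 D}{1 + C}$ ($b{\left(D,C \right)} = \frac{D + D}{C + 1} = \frac{2 D}{1 + C}$)
$Q{\left(s \right)} = 9 s$ ($Q{\left(s \right)} = 6 \left(\frac{2 s}{1 + 3} + s\right) = 6 \left(\frac{2 s}{4} + s\right) = 6 \left(2 s \frac{1}{4} + s\right) = 6 \left(\frac{s}{2} + s\right) = 6 \frac{3 s}{2} = 9 s$)
$- 171 \left(94 + Q{\left(11 - 12 \right)}\right) = - 171 \left(94 + 9 \left(11 - 12\right)\right) = - 171 \left(94 + 9 \left(-1\right)\right) = - 171 \left(94 - 9\right) = \left(-171\right) 85 = -14535$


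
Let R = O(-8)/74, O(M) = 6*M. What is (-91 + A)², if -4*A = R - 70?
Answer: 29452329/5476 ≈ 5378.4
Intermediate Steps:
R = -24/37 (R = (6*(-8))/74 = -48*1/74 = -24/37 ≈ -0.64865)
A = 1307/74 (A = -(-24/37 - 70)/4 = -¼*(-2614/37) = 1307/74 ≈ 17.662)
(-91 + A)² = (-91 + 1307/74)² = (-5427/74)² = 29452329/5476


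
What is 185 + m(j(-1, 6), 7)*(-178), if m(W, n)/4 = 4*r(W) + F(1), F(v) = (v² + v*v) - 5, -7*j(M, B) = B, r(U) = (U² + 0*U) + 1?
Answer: -128351/49 ≈ -2619.4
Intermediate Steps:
r(U) = 1 + U² (r(U) = (U² + 0) + 1 = U² + 1 = 1 + U²)
j(M, B) = -B/7
F(v) = -5 + 2*v² (F(v) = (v² + v²) - 5 = 2*v² - 5 = -5 + 2*v²)
m(W, n) = 4 + 16*W² (m(W, n) = 4*(4*(1 + W²) + (-5 + 2*1²)) = 4*((4 + 4*W²) + (-5 + 2*1)) = 4*((4 + 4*W²) + (-5 + 2)) = 4*((4 + 4*W²) - 3) = 4*(1 + 4*W²) = 4 + 16*W²)
185 + m(j(-1, 6), 7)*(-178) = 185 + (4 + 16*(-⅐*6)²)*(-178) = 185 + (4 + 16*(-6/7)²)*(-178) = 185 + (4 + 16*(36/49))*(-178) = 185 + (4 + 576/49)*(-178) = 185 + (772/49)*(-178) = 185 - 137416/49 = -128351/49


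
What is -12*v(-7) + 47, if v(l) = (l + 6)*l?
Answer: -37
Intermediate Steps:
v(l) = l*(6 + l) (v(l) = (6 + l)*l = l*(6 + l))
-12*v(-7) + 47 = -(-84)*(6 - 7) + 47 = -(-84)*(-1) + 47 = -12*7 + 47 = -84 + 47 = -37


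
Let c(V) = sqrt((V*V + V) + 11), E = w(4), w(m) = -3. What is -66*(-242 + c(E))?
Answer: 15972 - 66*sqrt(17) ≈ 15700.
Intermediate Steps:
E = -3
c(V) = sqrt(11 + V + V**2) (c(V) = sqrt((V**2 + V) + 11) = sqrt((V + V**2) + 11) = sqrt(11 + V + V**2))
-66*(-242 + c(E)) = -66*(-242 + sqrt(11 - 3 + (-3)**2)) = -66*(-242 + sqrt(11 - 3 + 9)) = -66*(-242 + sqrt(17)) = 15972 - 66*sqrt(17)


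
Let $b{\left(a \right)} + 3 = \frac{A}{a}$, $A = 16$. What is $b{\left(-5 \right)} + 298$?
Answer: $\frac{1459}{5} \approx 291.8$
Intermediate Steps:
$b{\left(a \right)} = -3 + \frac{16}{a}$
$b{\left(-5 \right)} + 298 = \left(-3 + \frac{16}{-5}\right) + 298 = \left(-3 + 16 \left(- \frac{1}{5}\right)\right) + 298 = \left(-3 - \frac{16}{5}\right) + 298 = - \frac{31}{5} + 298 = \frac{1459}{5}$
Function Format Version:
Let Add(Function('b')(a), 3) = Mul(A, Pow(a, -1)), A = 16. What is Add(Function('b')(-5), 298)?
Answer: Rational(1459, 5) ≈ 291.80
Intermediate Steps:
Function('b')(a) = Add(-3, Mul(16, Pow(a, -1)))
Add(Function('b')(-5), 298) = Add(Add(-3, Mul(16, Pow(-5, -1))), 298) = Add(Add(-3, Mul(16, Rational(-1, 5))), 298) = Add(Add(-3, Rational(-16, 5)), 298) = Add(Rational(-31, 5), 298) = Rational(1459, 5)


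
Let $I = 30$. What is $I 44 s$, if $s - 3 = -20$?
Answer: $-22440$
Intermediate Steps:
$s = -17$ ($s = 3 - 20 = -17$)
$I 44 s = 30 \cdot 44 \left(-17\right) = 1320 \left(-17\right) = -22440$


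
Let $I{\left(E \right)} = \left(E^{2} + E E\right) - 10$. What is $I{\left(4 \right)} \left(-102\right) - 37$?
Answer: $-2281$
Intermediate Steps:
$I{\left(E \right)} = -10 + 2 E^{2}$ ($I{\left(E \right)} = \left(E^{2} + E^{2}\right) - 10 = 2 E^{2} - 10 = -10 + 2 E^{2}$)
$I{\left(4 \right)} \left(-102\right) - 37 = \left(-10 + 2 \cdot 4^{2}\right) \left(-102\right) - 37 = \left(-10 + 2 \cdot 16\right) \left(-102\right) + \left(-63 + 26\right) = \left(-10 + 32\right) \left(-102\right) - 37 = 22 \left(-102\right) - 37 = -2244 - 37 = -2281$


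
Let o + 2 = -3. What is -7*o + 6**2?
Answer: 71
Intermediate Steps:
o = -5 (o = -2 - 3 = -5)
-7*o + 6**2 = -7*(-5) + 6**2 = 35 + 36 = 71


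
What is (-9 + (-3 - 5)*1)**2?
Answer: 289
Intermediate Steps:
(-9 + (-3 - 5)*1)**2 = (-9 - 8*1)**2 = (-9 - 8)**2 = (-17)**2 = 289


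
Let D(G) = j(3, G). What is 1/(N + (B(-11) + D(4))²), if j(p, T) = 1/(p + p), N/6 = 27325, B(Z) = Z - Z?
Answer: 36/5902201 ≈ 6.0994e-6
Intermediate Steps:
B(Z) = 0
N = 163950 (N = 6*27325 = 163950)
j(p, T) = 1/(2*p)
D(G) = ⅙ (D(G) = (½)/3 = (½)*(⅓) = ⅙)
1/(N + (B(-11) + D(4))²) = 1/(163950 + (0 + ⅙)²) = 1/(163950 + (⅙)²) = 1/(163950 + 1/36) = 1/(5902201/36) = 36/5902201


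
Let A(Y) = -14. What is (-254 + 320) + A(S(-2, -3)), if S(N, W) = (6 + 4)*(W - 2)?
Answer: 52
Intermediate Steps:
S(N, W) = -20 + 10*W (S(N, W) = 10*(-2 + W) = -20 + 10*W)
(-254 + 320) + A(S(-2, -3)) = (-254 + 320) - 14 = 66 - 14 = 52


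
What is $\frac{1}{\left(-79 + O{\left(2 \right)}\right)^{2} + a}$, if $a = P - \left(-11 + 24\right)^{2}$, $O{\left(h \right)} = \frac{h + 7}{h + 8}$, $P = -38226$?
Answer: $- \frac{100}{3229539} \approx -3.0964 \cdot 10^{-5}$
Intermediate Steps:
$O{\left(h \right)} = \frac{7 + h}{8 + h}$
$a = -38395$ ($a = -38226 - \left(-11 + 24\right)^{2} = -38226 - 13^{2} = -38226 - 169 = -38395$)
$\frac{1}{\left(-79 + O{\left(2 \right)}\right)^{2} + a} = \frac{1}{\left(-79 + \frac{7 + 2}{8 + 2}\right)^{2} - 38395} = \frac{1}{\left(-79 + \frac{1}{10} \cdot 9\right)^{2} - 38395} = \frac{1}{\left(-79 + \frac{9}{10}\right)^{2} - 38395} = \frac{1}{\left(- \frac{781}{10}\right)^{2} - 38395} = \frac{1}{\frac{609961}{100} - 38395} = \frac{1}{- \frac{3229539}{100}} = - \frac{100}{3229539}$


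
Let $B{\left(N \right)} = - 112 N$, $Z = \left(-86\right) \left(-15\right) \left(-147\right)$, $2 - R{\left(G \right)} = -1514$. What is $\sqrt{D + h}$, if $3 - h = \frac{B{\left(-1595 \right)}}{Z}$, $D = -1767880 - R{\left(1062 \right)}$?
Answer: $\frac{i \sqrt{1442778208585}}{903} \approx 1330.2 i$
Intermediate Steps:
$R{\left(G \right)} = 1516$ ($R{\left(G \right)} = 2 - -1514 = 2 + 1514 = 1516$)
$Z = -189630$ ($Z = 1290 \left(-147\right) = -189630$)
$D = -1769396$ ($D = -1767880 - 1516 = -1769396$)
$h = \frac{10679}{2709}$ ($h = 3 - \frac{\left(-112\right) \left(-1595\right)}{-189630} = 3 - 178640 \left(- \frac{1}{189630}\right) = 3 - - \frac{2552}{2709} = 3 + \frac{2552}{2709} = \frac{10679}{2709} \approx 3.942$)
$\sqrt{D + h} = \sqrt{-1769396 + \frac{10679}{2709}} = \sqrt{- \frac{4793283085}{2709}} = \frac{i \sqrt{1442778208585}}{903}$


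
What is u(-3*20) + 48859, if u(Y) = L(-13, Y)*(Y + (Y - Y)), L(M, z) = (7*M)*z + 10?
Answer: -279341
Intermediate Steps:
L(M, z) = 10 + 7*M*z (L(M, z) = 7*M*z + 10 = 10 + 7*M*z)
u(Y) = Y*(10 - 91*Y) (u(Y) = (10 + 7*(-13)*Y)*(Y + (Y - Y)) = (10 - 91*Y)*(Y + 0) = (10 - 91*Y)*Y = Y*(10 - 91*Y))
u(-3*20) + 48859 = (-3*20)*(10 - (-273)*20) + 48859 = -60*(10 - 91*(-60)) + 48859 = -60*(10 + 5460) + 48859 = -60*5470 + 48859 = -328200 + 48859 = -279341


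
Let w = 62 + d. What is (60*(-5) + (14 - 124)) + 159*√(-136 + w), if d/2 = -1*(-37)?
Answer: -410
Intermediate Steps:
d = 74 (d = 2*(-1*(-37)) = 2*37 = 74)
w = 136 (w = 62 + 74 = 136)
(60*(-5) + (14 - 124)) + 159*√(-136 + w) = (60*(-5) + (14 - 124)) + 159*√(-136 + 136) = (-300 - 110) + 159*√0 = -410 + 159*0 = -410 + 0 = -410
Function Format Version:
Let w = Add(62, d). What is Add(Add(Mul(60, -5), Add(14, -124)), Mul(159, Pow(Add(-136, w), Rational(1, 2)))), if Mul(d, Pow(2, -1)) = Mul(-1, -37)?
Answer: -410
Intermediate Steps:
d = 74 (d = Mul(2, Mul(-1, -37)) = Mul(2, 37) = 74)
w = 136 (w = Add(62, 74) = 136)
Add(Add(Mul(60, -5), Add(14, -124)), Mul(159, Pow(Add(-136, w), Rational(1, 2)))) = Add(Add(Mul(60, -5), Add(14, -124)), Mul(159, Pow(Add(-136, 136), Rational(1, 2)))) = Add(Add(-300, -110), Mul(159, Pow(0, Rational(1, 2)))) = Add(-410, Mul(159, 0)) = Add(-410, 0) = -410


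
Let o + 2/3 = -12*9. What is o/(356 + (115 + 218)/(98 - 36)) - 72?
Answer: -4859692/67215 ≈ -72.301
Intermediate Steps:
o = -326/3 (o = -⅔ - 12*9 = -⅔ - 108 = -326/3 ≈ -108.67)
o/(356 + (115 + 218)/(98 - 36)) - 72 = -326/3/(356 + (115 + 218)/(98 - 36)) - 72 = -326/3/(356 + 333/62) - 72 = -326/3/(22405/62) - 72 = (62/22405)*(-326/3) - 72 = -20212/67215 - 72 = -4859692/67215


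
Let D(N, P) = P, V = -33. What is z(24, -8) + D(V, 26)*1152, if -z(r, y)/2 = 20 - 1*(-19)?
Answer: 29874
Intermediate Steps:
z(r, y) = -78 (z(r, y) = -2*(20 - 1*(-19)) = -2*(20 + 19) = -2*39 = -78)
z(24, -8) + D(V, 26)*1152 = -78 + 26*1152 = -78 + 29952 = 29874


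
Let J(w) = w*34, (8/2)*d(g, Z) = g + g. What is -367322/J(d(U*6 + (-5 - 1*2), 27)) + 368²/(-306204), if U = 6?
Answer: -97354870/130587 ≈ -745.52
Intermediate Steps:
d(g, Z) = g/2 (d(g, Z) = (g + g)/4 = (2*g)/4 = g/2)
J(w) = 34*w
-367322/J(d(U*6 + (-5 - 1*2), 27)) + 368²/(-306204) = -367322*1/(17*(6*6 + (-5 - 1*2))) + 368²/(-306204) = -367322*1/(17*(36 + (-5 - 2))) + 135424*(-1/306204) = -367322*1/(17*(36 - 7)) - 33856/76551 = -367322/(34*((½)*29)) - 33856/76551 = -367322/(34*(29/2)) - 33856/76551 = -367322/493 - 33856/76551 = -97354870/130587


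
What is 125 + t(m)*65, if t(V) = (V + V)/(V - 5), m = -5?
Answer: 190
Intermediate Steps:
t(V) = 2*V/(-5 + V) (t(V) = (2*V)/(-5 + V) = 2*V/(-5 + V))
125 + t(m)*65 = 125 + (2*(-5)/(-5 - 5))*65 = 125 + (2*(-5)/(-10))*65 = 125 + (2*(-5)*(-1/10))*65 = 125 + 1*65 = 125 + 65 = 190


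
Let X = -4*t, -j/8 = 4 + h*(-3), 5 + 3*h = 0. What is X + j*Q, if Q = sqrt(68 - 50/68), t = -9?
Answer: 36 - 36*sqrt(77758)/17 ≈ -554.51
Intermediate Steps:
h = -5/3 (h = -5/3 + (1/3)*0 = -5/3 + 0 = -5/3 ≈ -1.6667)
j = -72 (j = -8*(4 - 5/3*(-3)) = -8*(4 + 5) = -8*9 = -72)
Q = sqrt(77758)/34 (Q = sqrt(68 - 50*1/68) = sqrt(68 - 25/34) = sqrt(2287/34) = sqrt(77758)/34 ≈ 8.2015)
X = 36 (X = -4*(-9) = 36)
X + j*Q = 36 - 36*sqrt(77758)/17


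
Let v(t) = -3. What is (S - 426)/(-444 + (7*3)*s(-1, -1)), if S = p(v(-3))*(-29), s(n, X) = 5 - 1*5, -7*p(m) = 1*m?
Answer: 1023/1036 ≈ 0.98745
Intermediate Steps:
p(m) = -m/7
s(n, X) = 0 (s(n, X) = 5 - 5 = 0)
S = -87/7 (S = -⅐*(-3)*(-29) = (3/7)*(-29) = -87/7 ≈ -12.429)
(S - 426)/(-444 + (7*3)*s(-1, -1)) = (-87/7 - 426)/(-444 + (7*3)*0) = -3069/(7*(-444 + 21*0)) = -3069/(7*(-444 + 0)) = -3069/7/(-444) = -3069/7*(-1/444) = 1023/1036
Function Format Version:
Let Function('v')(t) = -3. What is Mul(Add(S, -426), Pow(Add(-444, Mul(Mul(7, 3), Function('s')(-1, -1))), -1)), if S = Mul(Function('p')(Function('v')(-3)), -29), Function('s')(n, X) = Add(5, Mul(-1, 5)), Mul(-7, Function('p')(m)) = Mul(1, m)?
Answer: Rational(1023, 1036) ≈ 0.98745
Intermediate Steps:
Function('p')(m) = Mul(Rational(-1, 7), m) (Function('p')(m) = Mul(Rational(-1, 7), Mul(1, m)) = Mul(Rational(-1, 7), m))
Function('s')(n, X) = 0 (Function('s')(n, X) = Add(5, -5) = 0)
S = Rational(-87, 7) (S = Mul(Mul(Rational(-1, 7), -3), -29) = Mul(Rational(3, 7), -29) = Rational(-87, 7) ≈ -12.429)
Mul(Add(S, -426), Pow(Add(-444, Mul(Mul(7, 3), Function('s')(-1, -1))), -1)) = Mul(Add(Rational(-87, 7), -426), Pow(Add(-444, Mul(Mul(7, 3), 0)), -1)) = Mul(Rational(-3069, 7), Pow(Add(-444, Mul(21, 0)), -1)) = Mul(Rational(-3069, 7), Pow(Add(-444, 0), -1)) = Mul(Rational(-3069, 7), Pow(-444, -1)) = Mul(Rational(-3069, 7), Rational(-1, 444)) = Rational(1023, 1036)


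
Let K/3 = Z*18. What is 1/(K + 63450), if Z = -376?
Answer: 1/43146 ≈ 2.3177e-5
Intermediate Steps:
K = -20304 (K = 3*(-376*18) = 3*(-6768) = -20304)
1/(K + 63450) = 1/(-20304 + 63450) = 1/43146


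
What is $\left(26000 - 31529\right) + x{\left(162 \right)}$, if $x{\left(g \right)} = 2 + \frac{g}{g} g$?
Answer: $-5365$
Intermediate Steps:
$x{\left(g \right)} = 2 + g$ ($x{\left(g \right)} = 2 + 1 g = 2 + g$)
$\left(26000 - 31529\right) + x{\left(162 \right)} = \left(26000 - 31529\right) + \left(2 + 162\right) = -5529 + 164 = -5365$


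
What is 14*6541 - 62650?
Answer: 28924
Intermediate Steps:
14*6541 - 62650 = 91574 - 62650 = 28924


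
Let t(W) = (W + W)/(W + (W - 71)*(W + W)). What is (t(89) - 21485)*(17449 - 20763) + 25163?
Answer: 2635372133/37 ≈ 7.1226e+7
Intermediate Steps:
t(W) = 2*W/(W + 2*W*(-71 + W)) (t(W) = (2*W)/(W + (-71 + W)*(2*W)) = (2*W)/(W + 2*W*(-71 + W)) = 2*W/(W + 2*W*(-71 + W)))
(t(89) - 21485)*(17449 - 20763) + 25163 = (2/(-141 + 2*89) - 21485)*(17449 - 20763) + 25163 = (2/(-141 + 178) - 21485)*(-3314) + 25163 = (2/37 - 21485)*(-3314) + 25163 = -794943/37*(-3314) + 25163 = 2634441102/37 + 25163 = 2635372133/37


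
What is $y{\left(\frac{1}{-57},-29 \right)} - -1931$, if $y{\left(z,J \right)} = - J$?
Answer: $1960$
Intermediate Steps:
$y{\left(\frac{1}{-57},-29 \right)} - -1931 = \left(-1\right) \left(-29\right) - -1931 = 29 + 1931 = 1960$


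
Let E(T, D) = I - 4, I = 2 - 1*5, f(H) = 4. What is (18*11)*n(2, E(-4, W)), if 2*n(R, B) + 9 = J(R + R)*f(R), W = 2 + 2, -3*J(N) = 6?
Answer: -1683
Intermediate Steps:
J(N) = -2 (J(N) = -⅓*6 = -2)
I = -3 (I = 2 - 5 = -3)
W = 4
E(T, D) = -7 (E(T, D) = -3 - 4 = -7)
n(R, B) = -17/2 (n(R, B) = -9/2 + (-2*4)/2 = -9/2 + (½)*(-8) = -9/2 - 4 = -17/2)
(18*11)*n(2, E(-4, W)) = (18*11)*(-17/2) = 198*(-17/2) = -1683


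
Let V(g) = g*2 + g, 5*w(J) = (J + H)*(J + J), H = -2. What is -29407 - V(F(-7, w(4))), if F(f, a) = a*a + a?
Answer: -736183/25 ≈ -29447.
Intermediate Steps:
w(J) = 2*J*(-2 + J)/5 (w(J) = ((J - 2)*(J + J))/5 = ((-2 + J)*(2*J))/5 = (2*J*(-2 + J))/5 = 2*J*(-2 + J)/5)
F(f, a) = a + a² (F(f, a) = a² + a = a + a²)
V(g) = 3*g (V(g) = 2*g + g = 3*g)
-29407 - V(F(-7, w(4))) = -29407 - 3*((⅖)*4*(-2 + 4))*(1 + (⅖)*4*(-2 + 4)) = -29407 - 3*((⅖)*4*2)*(1 + (⅖)*4*2) = -29407 - 3*16*(1 + 16/5)/5 = -29407 - 3*(16/5)*(21/5) = -29407 - 3*336/25 = -29407 - 1*1008/25 = -29407 - 1008/25 = -736183/25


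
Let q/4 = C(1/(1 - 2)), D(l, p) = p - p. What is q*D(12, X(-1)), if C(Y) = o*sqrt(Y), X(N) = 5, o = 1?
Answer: 0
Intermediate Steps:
C(Y) = sqrt(Y) (C(Y) = 1*sqrt(Y) = sqrt(Y))
D(l, p) = 0
q = 4*I (q = 4*sqrt(1/(1 - 2)) = 4*sqrt(1/(-1)) = 4*sqrt(-1) = 4*I ≈ 4.0*I)
q*D(12, X(-1)) = (4*I)*0 = 0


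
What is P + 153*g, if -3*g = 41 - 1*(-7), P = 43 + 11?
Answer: -2394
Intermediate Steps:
P = 54
g = -16 (g = -(41 - 1*(-7))/3 = -(41 + 7)/3 = -⅓*48 = -16)
P + 153*g = 54 + 153*(-16) = 54 - 2448 = -2394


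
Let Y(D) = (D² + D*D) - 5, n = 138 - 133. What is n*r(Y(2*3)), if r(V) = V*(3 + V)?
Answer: 23450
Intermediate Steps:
n = 5
Y(D) = -5 + 2*D² (Y(D) = (D² + D²) - 5 = 2*D² - 5 = -5 + 2*D²)
n*r(Y(2*3)) = 5*((-5 + 2*(2*3)²)*(3 + (-5 + 2*(2*3)²))) = 5*((-5 + 2*6²)*(3 + (-5 + 2*6²))) = 5*((-5 + 2*36)*(3 + (-5 + 2*36))) = 5*((-5 + 72)*(3 + (-5 + 72))) = 5*(67*(3 + 67)) = 5*(67*70) = 5*4690 = 23450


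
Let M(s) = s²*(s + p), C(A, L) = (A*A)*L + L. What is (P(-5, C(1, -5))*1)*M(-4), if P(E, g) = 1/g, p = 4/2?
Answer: 16/5 ≈ 3.2000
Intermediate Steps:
C(A, L) = L + L*A² (C(A, L) = A²*L + L = L*A² + L = L + L*A²)
p = 2 (p = 4*(½) = 2)
M(s) = s²*(2 + s) (M(s) = s²*(s + 2) = s²*(2 + s))
(P(-5, C(1, -5))*1)*M(-4) = (1/(-5*(1 + 1²)))*((-4)²*(2 - 4)) = (1/(-5*(1 + 1)))*(16*(-2)) = (1/(-5*2))*(-32) = (1/(-10))*(-32) = -⅒*1*(-32) = -⅒*(-32) = 16/5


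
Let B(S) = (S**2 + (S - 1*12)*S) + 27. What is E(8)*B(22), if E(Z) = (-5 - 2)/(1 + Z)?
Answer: -5117/9 ≈ -568.56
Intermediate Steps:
E(Z) = -7/(1 + Z)
B(S) = 27 + S**2 + S*(-12 + S) (B(S) = (S**2 + (S - 12)*S) + 27 = (S**2 + (-12 + S)*S) + 27 = (S**2 + S*(-12 + S)) + 27 = 27 + S**2 + S*(-12 + S))
E(8)*B(22) = (-7/(1 + 8))*(27 - 12*22 + 2*22**2) = (-7/9)*(27 - 264 + 2*484) = (-7*1/9)*(27 - 264 + 968) = -7/9*731 = -5117/9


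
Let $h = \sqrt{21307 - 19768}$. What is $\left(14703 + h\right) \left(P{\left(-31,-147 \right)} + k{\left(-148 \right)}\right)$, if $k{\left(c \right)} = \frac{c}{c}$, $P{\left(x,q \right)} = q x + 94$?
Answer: $68398356 + 41868 \sqrt{19} \approx 6.8581 \cdot 10^{7}$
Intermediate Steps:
$P{\left(x,q \right)} = 94 + q x$
$h = 9 \sqrt{19}$ ($h = \sqrt{1539} = 9 \sqrt{19} \approx 39.23$)
$k{\left(c \right)} = 1$
$\left(14703 + h\right) \left(P{\left(-31,-147 \right)} + k{\left(-148 \right)}\right) = \left(14703 + 9 \sqrt{19}\right) \left(\left(94 - -4557\right) + 1\right) = \left(14703 + 9 \sqrt{19}\right) \left(\left(94 + 4557\right) + 1\right) = \left(14703 + 9 \sqrt{19}\right) \left(4651 + 1\right) = \left(14703 + 9 \sqrt{19}\right) 4652 = 68398356 + 41868 \sqrt{19}$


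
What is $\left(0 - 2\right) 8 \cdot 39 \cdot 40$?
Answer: $-24960$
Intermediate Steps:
$\left(0 - 2\right) 8 \cdot 39 \cdot 40 = \left(-2\right) 8 \cdot 39 \cdot 40 = \left(-16\right) 39 \cdot 40 = \left(-624\right) 40 = -24960$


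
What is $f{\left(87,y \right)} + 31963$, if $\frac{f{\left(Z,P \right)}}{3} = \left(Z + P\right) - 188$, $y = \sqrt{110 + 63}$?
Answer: $31660 + 3 \sqrt{173} \approx 31699.0$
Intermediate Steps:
$y = \sqrt{173} \approx 13.153$
$f{\left(Z,P \right)} = -564 + 3 P + 3 Z$ ($f{\left(Z,P \right)} = 3 \left(\left(Z + P\right) - 188\right) = 3 \left(\left(P + Z\right) - 188\right) = 3 \left(-188 + P + Z\right) = -564 + 3 P + 3 Z$)
$f{\left(87,y \right)} + 31963 = \left(-564 + 3 \sqrt{173} + 3 \cdot 87\right) + 31963 = \left(-564 + 3 \sqrt{173} + 261\right) + 31963 = \left(-303 + 3 \sqrt{173}\right) + 31963 = 31660 + 3 \sqrt{173}$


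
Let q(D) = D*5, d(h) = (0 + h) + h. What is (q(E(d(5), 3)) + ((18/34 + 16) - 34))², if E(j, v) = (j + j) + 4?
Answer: 3038049/289 ≈ 10512.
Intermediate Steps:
d(h) = 2*h (d(h) = h + h = 2*h)
E(j, v) = 4 + 2*j (E(j, v) = 2*j + 4 = 4 + 2*j)
q(D) = 5*D
(q(E(d(5), 3)) + ((18/34 + 16) - 34))² = (5*(4 + 2*(2*5)) + ((18/34 + 16) - 34))² = (5*(4 + 2*10) + ((18*(1/34) + 16) - 34))² = (5*(4 + 20) + ((9/17 + 16) - 34))² = (5*24 + (281/17 - 34))² = (120 - 297/17)² = (1743/17)² = 3038049/289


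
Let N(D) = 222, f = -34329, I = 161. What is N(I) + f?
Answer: -34107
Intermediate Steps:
N(I) + f = 222 - 34329 = -34107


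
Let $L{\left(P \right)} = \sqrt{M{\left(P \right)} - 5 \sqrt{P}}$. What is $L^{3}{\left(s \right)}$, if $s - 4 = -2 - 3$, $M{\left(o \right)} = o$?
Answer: $\left(-1 - 5 i\right)^{\frac{3}{2}} \approx -10.163 - 5.4118 i$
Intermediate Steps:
$s = -1$ ($s = 4 - 5 = -1$)
$L{\left(P \right)} = \sqrt{P - 5 \sqrt{P}}$
$L^{3}{\left(s \right)} = \left(\sqrt{-1 - 5 \sqrt{-1}}\right)^{3} = \left(\sqrt{-1 - 5 i}\right)^{3} = \left(-1 - 5 i\right)^{\frac{3}{2}}$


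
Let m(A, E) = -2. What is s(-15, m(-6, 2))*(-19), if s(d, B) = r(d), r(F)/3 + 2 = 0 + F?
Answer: 969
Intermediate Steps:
r(F) = -6 + 3*F (r(F) = -6 + 3*(0 + F) = -6 + 3*F)
s(d, B) = -6 + 3*d
s(-15, m(-6, 2))*(-19) = (-6 + 3*(-15))*(-19) = (-6 - 45)*(-19) = -51*(-19) = 969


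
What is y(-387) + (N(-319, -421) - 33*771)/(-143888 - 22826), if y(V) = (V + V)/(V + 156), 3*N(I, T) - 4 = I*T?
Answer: 62286319/19255467 ≈ 3.2347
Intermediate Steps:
N(I, T) = 4/3 + I*T/3 (N(I, T) = 4/3 + (I*T)/3 = 4/3 + I*T/3)
y(V) = 2*V/(156 + V) (y(V) = (2*V)/(156 + V) = 2*V/(156 + V))
y(-387) + (N(-319, -421) - 33*771)/(-143888 - 22826) = 2*(-387)/(156 - 387) + ((4/3 + (1/3)*(-319)*(-421)) - 33*771)/(-143888 - 22826) = 2*(-387)/(-231) + ((4/3 + 134299/3) - 25443)/(-166714) = 2*(-387)*(-1/231) + (134303/3 - 25443)*(-1/166714) = 258/77 + (57974/3)*(-1/166714) = 258/77 - 28987/250071 = 62286319/19255467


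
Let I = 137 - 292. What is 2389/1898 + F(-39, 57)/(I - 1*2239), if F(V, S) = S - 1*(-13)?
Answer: 399029/324558 ≈ 1.2295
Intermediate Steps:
F(V, S) = 13 + S (F(V, S) = S + 13 = 13 + S)
I = -155
2389/1898 + F(-39, 57)/(I - 1*2239) = 2389/1898 + (13 + 57)/(-155 - 1*2239) = 2389*(1/1898) + 70/(-155 - 2239) = 2389/1898 + 70/(-2394) = 2389/1898 + 70*(-1/2394) = 2389/1898 - 5/171 = 399029/324558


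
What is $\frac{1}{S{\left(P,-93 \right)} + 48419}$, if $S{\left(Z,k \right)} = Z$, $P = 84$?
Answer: $\frac{1}{48503} \approx 2.0617 \cdot 10^{-5}$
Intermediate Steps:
$\frac{1}{S{\left(P,-93 \right)} + 48419} = \frac{1}{84 + 48419} = \frac{1}{48503}$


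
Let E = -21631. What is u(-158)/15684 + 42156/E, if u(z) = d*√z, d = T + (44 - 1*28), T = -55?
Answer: -42156/21631 - 13*I*√158/5228 ≈ -1.9489 - 0.031256*I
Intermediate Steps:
d = -39 (d = -55 + (44 - 1*28) = -55 + (44 - 28) = -55 + 16 = -39)
u(z) = -39*√z
u(-158)/15684 + 42156/E = -39*I*√158/15684 + 42156/(-21631) = -39*I*√158*(1/15684) + 42156*(-1/21631) = -39*I*√158*(1/15684) - 42156/21631 = -13*I*√158/5228 - 42156/21631 = -42156/21631 - 13*I*√158/5228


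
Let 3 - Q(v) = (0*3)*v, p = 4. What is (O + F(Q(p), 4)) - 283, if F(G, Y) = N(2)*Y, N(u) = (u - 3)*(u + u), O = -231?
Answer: -530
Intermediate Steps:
N(u) = 2*u*(-3 + u) (N(u) = (-3 + u)*(2*u) = 2*u*(-3 + u))
Q(v) = 3 (Q(v) = 3 - 0*3*v = 3 - 0*v = 3 - 1*0 = 3 + 0 = 3)
F(G, Y) = -4*Y (F(G, Y) = (2*2*(-3 + 2))*Y = (2*2*(-1))*Y = -4*Y)
(O + F(Q(p), 4)) - 283 = (-231 - 4*4) - 283 = (-231 - 16) - 283 = -247 - 283 = -530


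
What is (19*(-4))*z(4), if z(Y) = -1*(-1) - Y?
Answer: 228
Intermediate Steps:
z(Y) = 1 - Y
(19*(-4))*z(4) = (19*(-4))*(1 - 1*4) = -76*(1 - 4) = -76*(-3) = 228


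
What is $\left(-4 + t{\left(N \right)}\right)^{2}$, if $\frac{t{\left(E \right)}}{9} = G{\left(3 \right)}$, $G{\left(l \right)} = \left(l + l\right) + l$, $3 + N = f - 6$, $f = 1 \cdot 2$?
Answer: $5929$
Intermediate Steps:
$f = 2$
$N = -7$ ($N = -3 + \left(2 - 6\right) = -3 - 4 = -7$)
$G{\left(l \right)} = 3 l$ ($G{\left(l \right)} = 2 l + l = 3 l$)
$t{\left(E \right)} = 81$ ($t{\left(E \right)} = 9 \cdot 3 \cdot 3 = 9 \cdot 9 = 81$)
$\left(-4 + t{\left(N \right)}\right)^{2} = \left(-4 + 81\right)^{2} = 77^{2} = 5929$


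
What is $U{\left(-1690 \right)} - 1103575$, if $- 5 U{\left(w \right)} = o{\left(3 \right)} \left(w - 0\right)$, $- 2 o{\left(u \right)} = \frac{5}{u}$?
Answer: $- \frac{3311570}{3} \approx -1.1039 \cdot 10^{6}$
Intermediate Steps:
$o{\left(u \right)} = - \frac{5}{2 u}$ ($o{\left(u \right)} = - \frac{5 \frac{1}{u}}{2} = - \frac{5}{2 u}$)
$U{\left(w \right)} = \frac{w}{6}$ ($U{\left(w \right)} = - \frac{- \frac{5}{2 \cdot 3} \left(w - 0\right)}{5} = - \frac{\left(- \frac{5}{2}\right) \frac{1}{3} \left(w + 0\right)}{5} = - \frac{\left(- \frac{5}{6}\right) w}{5} = \frac{w}{6}$)
$U{\left(-1690 \right)} - 1103575 = \frac{1}{6} \left(-1690\right) - 1103575 = - \frac{845}{3} - 1103575 = - \frac{3311570}{3}$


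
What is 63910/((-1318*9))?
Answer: -31955/5931 ≈ -5.3878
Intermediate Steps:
63910/((-1318*9)) = 63910/(-11862) = 63910*(-1/11862) = -31955/5931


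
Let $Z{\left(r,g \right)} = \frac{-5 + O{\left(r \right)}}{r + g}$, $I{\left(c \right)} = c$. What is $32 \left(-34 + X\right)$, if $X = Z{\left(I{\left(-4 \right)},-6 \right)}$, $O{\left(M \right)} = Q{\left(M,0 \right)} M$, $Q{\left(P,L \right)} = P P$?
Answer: $- \frac{4336}{5} \approx -867.2$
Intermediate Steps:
$Q{\left(P,L \right)} = P^{2}$
$O{\left(M \right)} = M^{3}$ ($O{\left(M \right)} = M^{2} M = M^{3}$)
$Z{\left(r,g \right)} = \frac{-5 + r^{3}}{g + r}$ ($Z{\left(r,g \right)} = \frac{-5 + r^{3}}{r + g} = \frac{-5 + r^{3}}{g + r}$)
$X = \frac{69}{10}$ ($X = \frac{-5 + \left(-4\right)^{3}}{-6 - 4} = \frac{-5 - 64}{-10} = \left(- \frac{1}{10}\right) \left(-69\right) = \frac{69}{10} \approx 6.9$)
$32 \left(-34 + X\right) = 32 \left(-34 + \frac{69}{10}\right) = 32 \left(- \frac{271}{10}\right) = - \frac{4336}{5}$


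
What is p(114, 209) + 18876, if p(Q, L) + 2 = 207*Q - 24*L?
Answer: 37456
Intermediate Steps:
p(Q, L) = -2 - 24*L + 207*Q (p(Q, L) = -2 + (207*Q - 24*L) = -2 + (-24*L + 207*Q) = -2 - 24*L + 207*Q)
p(114, 209) + 18876 = (-2 - 24*209 + 207*114) + 18876 = (-2 - 5016 + 23598) + 18876 = 18580 + 18876 = 37456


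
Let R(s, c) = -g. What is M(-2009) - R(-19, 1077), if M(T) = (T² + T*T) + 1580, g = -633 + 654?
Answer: 8073763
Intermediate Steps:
g = 21
R(s, c) = -21 (R(s, c) = -1*21 = -21)
M(T) = 1580 + 2*T² (M(T) = (T² + T²) + 1580 = 2*T² + 1580 = 1580 + 2*T²)
M(-2009) - R(-19, 1077) = (1580 + 2*(-2009)²) - 1*(-21) = (1580 + 2*4036081) + 21 = (1580 + 8072162) + 21 = 8073742 + 21 = 8073763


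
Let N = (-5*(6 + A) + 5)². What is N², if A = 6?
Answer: 9150625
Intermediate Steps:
N = 3025 (N = (-5*(6 + 6) + 5)² = (-5*12 + 5)² = (-60 + 5)² = (-55)² = 3025)
N² = 3025² = 9150625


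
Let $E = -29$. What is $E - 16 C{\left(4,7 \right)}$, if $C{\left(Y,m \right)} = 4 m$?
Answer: $-477$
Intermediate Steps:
$E - 16 C{\left(4,7 \right)} = -29 - 16 \cdot 4 \cdot 7 = -29 - 448 = -477$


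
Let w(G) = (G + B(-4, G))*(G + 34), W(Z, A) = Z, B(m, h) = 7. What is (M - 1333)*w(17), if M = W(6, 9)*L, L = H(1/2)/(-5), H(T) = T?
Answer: -8161632/5 ≈ -1.6323e+6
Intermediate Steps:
L = -⅒ (L = (1/2)/(-5) = (1*(½))*(-⅕) = (½)*(-⅕) = -⅒ ≈ -0.10000)
w(G) = (7 + G)*(34 + G) (w(G) = (G + 7)*(G + 34) = (7 + G)*(34 + G))
M = -⅗ (M = 6*(-⅒) = -⅗ ≈ -0.60000)
(M - 1333)*w(17) = (-⅗ - 1333)*(238 + 17² + 41*17) = -6668*(238 + 289 + 697)/5 = -6668/5*1224 = -8161632/5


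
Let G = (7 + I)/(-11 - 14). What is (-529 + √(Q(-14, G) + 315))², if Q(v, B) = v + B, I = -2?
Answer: 1400709/5 - 4232*√470/5 ≈ 2.6179e+5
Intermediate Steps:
G = -⅕ (G = (7 - 2)/(-11 - 14) = 5/(-25) = 5*(-1/25) = -⅕ ≈ -0.20000)
Q(v, B) = B + v
(-529 + √(Q(-14, G) + 315))² = (-529 + √((-⅕ - 14) + 315))² = (-529 + √(-71/5 + 315))² = (-529 + √(1504/5))² = (-529 + 4*√470/5)²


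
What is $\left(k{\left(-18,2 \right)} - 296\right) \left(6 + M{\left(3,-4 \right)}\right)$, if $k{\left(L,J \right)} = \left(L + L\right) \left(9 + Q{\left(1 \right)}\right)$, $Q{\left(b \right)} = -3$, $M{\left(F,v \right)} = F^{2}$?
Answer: $-7680$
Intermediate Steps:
$k{\left(L,J \right)} = 12 L$ ($k{\left(L,J \right)} = \left(L + L\right) \left(9 - 3\right) = 2 L 6 = 12 L$)
$\left(k{\left(-18,2 \right)} - 296\right) \left(6 + M{\left(3,-4 \right)}\right) = \left(12 \left(-18\right) - 296\right) \left(6 + 3^{2}\right) = \left(-216 - 296\right) \left(6 + 9\right) = \left(-512\right) 15 = -7680$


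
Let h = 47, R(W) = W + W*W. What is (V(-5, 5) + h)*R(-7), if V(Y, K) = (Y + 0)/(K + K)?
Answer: 1953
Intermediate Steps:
R(W) = W + W²
V(Y, K) = Y/(2*K) (V(Y, K) = Y/((2*K)) = Y*(1/(2*K)) = Y/(2*K))
(V(-5, 5) + h)*R(-7) = ((½)*(-5)/5 + 47)*(-7*(1 - 7)) = ((½)*(-5)*(⅕) + 47)*(-7*(-6)) = (-½ + 47)*42 = (93/2)*42 = 1953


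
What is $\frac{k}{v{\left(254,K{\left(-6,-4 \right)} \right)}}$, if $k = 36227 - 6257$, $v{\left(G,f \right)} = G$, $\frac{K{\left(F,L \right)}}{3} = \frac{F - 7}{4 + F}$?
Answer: $\frac{14985}{127} \approx 117.99$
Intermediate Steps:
$K{\left(F,L \right)} = \frac{3 \left(-7 + F\right)}{4 + F}$ ($K{\left(F,L \right)} = 3 \frac{F - 7}{4 + F} = 3 \frac{-7 + F}{4 + F} = \frac{3 \left(-7 + F\right)}{4 + F}$)
$k = 29970$ ($k = 36227 - 6257 = 29970$)
$\frac{k}{v{\left(254,K{\left(-6,-4 \right)} \right)}} = \frac{29970}{254} = 29970 \cdot \frac{1}{254} = \frac{14985}{127}$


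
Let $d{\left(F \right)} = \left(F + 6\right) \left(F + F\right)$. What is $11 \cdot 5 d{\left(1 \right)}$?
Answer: $770$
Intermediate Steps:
$d{\left(F \right)} = 2 F \left(6 + F\right)$ ($d{\left(F \right)} = \left(6 + F\right) 2 F = 2 F \left(6 + F\right)$)
$11 \cdot 5 d{\left(1 \right)} = 11 \cdot 5 \cdot 2 \cdot 1 \left(6 + 1\right) = 55 \cdot 2 \cdot 1 \cdot 7 = 55 \cdot 14 = 770$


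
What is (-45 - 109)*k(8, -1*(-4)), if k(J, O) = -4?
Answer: 616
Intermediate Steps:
(-45 - 109)*k(8, -1*(-4)) = (-45 - 109)*(-4) = -154*(-4) = 616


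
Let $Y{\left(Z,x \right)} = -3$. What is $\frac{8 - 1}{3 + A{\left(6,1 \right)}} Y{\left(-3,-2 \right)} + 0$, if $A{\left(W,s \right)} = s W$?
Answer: $- \frac{7}{3} \approx -2.3333$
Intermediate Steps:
$A{\left(W,s \right)} = W s$
$\frac{8 - 1}{3 + A{\left(6,1 \right)}} Y{\left(-3,-2 \right)} + 0 = \frac{8 - 1}{3 + 6 \cdot 1} \left(-3\right) + 0 = \frac{7}{3 + 6} \left(-3\right) + 0 = \frac{7}{9} \left(-3\right) + 0 = - \frac{7}{3} + 0 = - \frac{7}{3}$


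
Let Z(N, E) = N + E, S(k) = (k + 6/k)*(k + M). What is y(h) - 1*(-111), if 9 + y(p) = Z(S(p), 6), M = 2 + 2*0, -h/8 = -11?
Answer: 176751/22 ≈ 8034.1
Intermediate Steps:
h = 88 (h = -8*(-11) = 88)
M = 2 (M = 2 + 0 = 2)
S(k) = (2 + k)*(k + 6/k) (S(k) = (k + 6/k)*(k + 2) = (k + 6/k)*(2 + k) = (2 + k)*(k + 6/k))
Z(N, E) = E + N
y(p) = 3 + p² + 2*p + 12/p (y(p) = -9 + (6 + (6 + p² + 2*p + 12/p)) = -9 + (12 + p² + 2*p + 12/p) = 3 + p² + 2*p + 12/p)
y(h) - 1*(-111) = (3 + 88² + 2*88 + 12/88) - 1*(-111) = (3 + 7744 + 176 + 12*(1/88)) + 111 = (3 + 7744 + 176 + 3/22) + 111 = 174309/22 + 111 = 176751/22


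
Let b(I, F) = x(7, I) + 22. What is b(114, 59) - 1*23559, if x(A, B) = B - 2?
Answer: -23425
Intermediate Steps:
x(A, B) = -2 + B
b(I, F) = 20 + I (b(I, F) = (-2 + I) + 22 = 20 + I)
b(114, 59) - 1*23559 = (20 + 114) - 1*23559 = 134 - 23559 = -23425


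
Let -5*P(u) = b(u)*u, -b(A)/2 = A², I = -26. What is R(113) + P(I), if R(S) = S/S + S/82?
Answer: -2881489/410 ≈ -7028.0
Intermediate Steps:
b(A) = -2*A²
P(u) = 2*u³/5 (P(u) = -(-2*u²)*u/5 = -(-2)*u³/5 = 2*u³/5)
R(S) = 1 + S/82 (R(S) = 1 + S*(1/82) = 1 + S/82)
R(113) + P(I) = (1 + (1/82)*113) + (⅖)*(-26)³ = (1 + 113/82) + (⅖)*(-17576) = 195/82 - 35152/5 = -2881489/410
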